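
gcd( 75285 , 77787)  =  9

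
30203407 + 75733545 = 105936952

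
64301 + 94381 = 158682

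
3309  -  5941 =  - 2632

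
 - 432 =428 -860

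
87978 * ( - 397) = -34927266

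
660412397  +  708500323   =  1368912720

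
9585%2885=930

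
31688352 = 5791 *5472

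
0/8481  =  0 = 0.00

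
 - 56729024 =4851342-61580366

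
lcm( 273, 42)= 546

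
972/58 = 16 + 22/29 = 16.76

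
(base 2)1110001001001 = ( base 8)16111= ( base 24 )cdh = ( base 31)7gi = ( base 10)7241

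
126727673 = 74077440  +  52650233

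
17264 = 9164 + 8100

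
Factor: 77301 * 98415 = 3^12*5^1*7^1*409^1 = 7607577915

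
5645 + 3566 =9211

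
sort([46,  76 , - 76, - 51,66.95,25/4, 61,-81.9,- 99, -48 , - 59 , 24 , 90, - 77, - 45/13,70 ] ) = [ - 99, - 81.9 , -77 , - 76, - 59, - 51,-48, -45/13 , 25/4, 24, 46,61,66.95, 70,76, 90] 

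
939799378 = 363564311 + 576235067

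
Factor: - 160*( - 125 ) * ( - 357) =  - 2^5 * 3^1*5^4*7^1*17^1 = - 7140000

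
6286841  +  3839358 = 10126199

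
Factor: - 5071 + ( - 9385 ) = - 14456 = - 2^3*13^1  *  139^1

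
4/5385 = 4/5385= 0.00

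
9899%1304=771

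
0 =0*35644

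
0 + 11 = 11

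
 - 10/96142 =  - 5/48071   =  - 0.00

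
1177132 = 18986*62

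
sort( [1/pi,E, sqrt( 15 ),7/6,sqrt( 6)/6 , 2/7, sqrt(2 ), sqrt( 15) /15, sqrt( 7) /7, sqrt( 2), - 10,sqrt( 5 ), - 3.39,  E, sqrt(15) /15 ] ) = [  -  10, - 3.39, sqrt ( 15)/15, sqrt(15) /15, 2/7, 1/pi , sqrt( 7 )/7, sqrt( 6) /6, 7/6,  sqrt( 2), sqrt(2), sqrt(5), E, E, sqrt(15) ]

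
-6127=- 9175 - -3048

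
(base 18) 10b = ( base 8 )517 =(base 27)CB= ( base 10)335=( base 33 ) A5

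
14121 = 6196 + 7925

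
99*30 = 2970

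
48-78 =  - 30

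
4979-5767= - 788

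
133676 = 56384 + 77292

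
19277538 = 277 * 69594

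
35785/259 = 138 + 43/259 = 138.17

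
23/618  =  23/618=0.04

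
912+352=1264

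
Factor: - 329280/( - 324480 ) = 343/338  =  2^( - 1)*7^3 * 13^( - 2 ) 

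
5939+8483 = 14422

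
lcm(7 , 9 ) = 63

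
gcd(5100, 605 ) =5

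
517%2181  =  517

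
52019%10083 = 1604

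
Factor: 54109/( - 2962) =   -  2^( - 1) * 11^1 * 1481^ ( - 1) * 4919^1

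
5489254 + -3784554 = 1704700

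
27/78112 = 27/78112 = 0.00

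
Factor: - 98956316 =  - 2^2*1549^1*15971^1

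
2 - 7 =  -  5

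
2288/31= 2288/31 = 73.81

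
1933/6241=1933/6241 = 0.31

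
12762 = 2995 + 9767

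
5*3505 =17525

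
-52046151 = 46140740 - 98186891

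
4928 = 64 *77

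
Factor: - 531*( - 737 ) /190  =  391347/190 = 2^( - 1)* 3^2*5^( - 1 )*11^1*19^(-1) * 59^1*67^1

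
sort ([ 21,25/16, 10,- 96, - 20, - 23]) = [-96, - 23, - 20 , 25/16,10,21]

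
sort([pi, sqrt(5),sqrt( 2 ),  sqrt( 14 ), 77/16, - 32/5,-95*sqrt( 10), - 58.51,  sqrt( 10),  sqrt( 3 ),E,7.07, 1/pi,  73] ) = [  -  95*sqrt(10) , - 58.51, - 32/5, 1/pi, sqrt (2 ),sqrt( 3), sqrt( 5),E,  pi, sqrt( 10 ),sqrt(14 ),77/16, 7.07,  73 ]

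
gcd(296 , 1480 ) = 296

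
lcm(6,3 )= 6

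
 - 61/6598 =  - 1+6537/6598 = - 0.01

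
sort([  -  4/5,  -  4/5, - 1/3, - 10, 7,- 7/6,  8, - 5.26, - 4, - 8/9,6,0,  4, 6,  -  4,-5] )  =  [ - 10,-5.26,-5,-4,-4,-7/6, - 8/9,-4/5, - 4/5, - 1/3, 0, 4, 6,6, 7, 8 ]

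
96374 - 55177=41197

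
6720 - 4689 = 2031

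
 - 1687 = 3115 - 4802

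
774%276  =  222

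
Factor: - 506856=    - 2^3 * 3^1*7^2*431^1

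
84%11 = 7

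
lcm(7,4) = 28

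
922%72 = 58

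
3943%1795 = 353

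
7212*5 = 36060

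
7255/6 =7255/6 = 1209.17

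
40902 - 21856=19046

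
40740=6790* 6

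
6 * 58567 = 351402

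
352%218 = 134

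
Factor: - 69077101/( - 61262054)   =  2^( - 1)*7^( - 2) * 29^1*389^( - 1)*1607^( - 1 )*2381969^1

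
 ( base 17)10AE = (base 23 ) 9ee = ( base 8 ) 11751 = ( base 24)8k9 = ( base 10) 5097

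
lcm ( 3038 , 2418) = 118482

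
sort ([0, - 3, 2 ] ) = [ - 3,0  ,  2]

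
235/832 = 235/832= 0.28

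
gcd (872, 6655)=1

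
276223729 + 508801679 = 785025408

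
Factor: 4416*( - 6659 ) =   -  2^6*3^1*23^1*6659^1 =- 29406144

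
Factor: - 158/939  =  -2^1*3^( - 1 )*79^1*313^( - 1) 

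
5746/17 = 338 =338.00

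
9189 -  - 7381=16570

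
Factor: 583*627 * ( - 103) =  - 3^1*11^2  *  19^1*53^1*103^1 = - 37650723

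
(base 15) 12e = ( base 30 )8t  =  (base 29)98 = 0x10d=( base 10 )269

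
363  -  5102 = -4739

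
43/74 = 43/74  =  0.58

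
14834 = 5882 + 8952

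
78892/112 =704 + 11/28 = 704.39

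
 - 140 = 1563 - 1703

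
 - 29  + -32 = - 61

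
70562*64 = 4515968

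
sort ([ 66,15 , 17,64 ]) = [ 15, 17 , 64 , 66 ]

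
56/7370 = 28/3685 = 0.01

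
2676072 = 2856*937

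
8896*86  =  765056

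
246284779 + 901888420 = 1148173199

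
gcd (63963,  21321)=21321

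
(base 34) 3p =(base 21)61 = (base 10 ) 127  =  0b1111111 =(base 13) 9a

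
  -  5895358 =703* ( - 8386)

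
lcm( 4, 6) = 12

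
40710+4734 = 45444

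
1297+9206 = 10503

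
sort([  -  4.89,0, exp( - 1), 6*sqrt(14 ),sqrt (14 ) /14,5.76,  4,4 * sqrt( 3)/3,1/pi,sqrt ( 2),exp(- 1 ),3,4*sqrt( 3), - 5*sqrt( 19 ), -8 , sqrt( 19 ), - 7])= [ - 5*sqrt(19 ), - 8, - 7, - 4.89, 0,  sqrt( 14 )/14,1/pi,exp( - 1 ),exp(-1),sqrt ( 2 ),4 * sqrt (3)/3,  3,4,sqrt(19),5.76, 4 * sqrt (3),6 * sqrt( 14)]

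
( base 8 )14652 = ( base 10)6570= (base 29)7ng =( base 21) eii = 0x19AA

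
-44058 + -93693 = -137751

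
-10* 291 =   -  2910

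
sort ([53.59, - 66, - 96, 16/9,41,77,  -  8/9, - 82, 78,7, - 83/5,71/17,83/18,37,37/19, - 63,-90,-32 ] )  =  [ - 96, - 90, - 82,-66, - 63, - 32, - 83/5, - 8/9, 16/9 , 37/19,71/17,83/18  ,  7,37,41,53.59, 77,78]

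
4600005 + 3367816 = 7967821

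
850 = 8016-7166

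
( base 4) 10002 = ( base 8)402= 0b100000010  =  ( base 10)258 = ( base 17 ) F3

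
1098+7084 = 8182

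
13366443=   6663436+6703007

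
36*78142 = 2813112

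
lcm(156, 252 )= 3276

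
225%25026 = 225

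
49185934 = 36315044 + 12870890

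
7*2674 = 18718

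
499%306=193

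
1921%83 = 12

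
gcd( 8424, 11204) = 4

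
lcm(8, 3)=24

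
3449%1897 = 1552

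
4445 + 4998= 9443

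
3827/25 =153 + 2/25= 153.08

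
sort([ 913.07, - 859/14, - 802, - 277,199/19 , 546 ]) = [ - 802 , - 277, - 859/14 , 199/19, 546,  913.07]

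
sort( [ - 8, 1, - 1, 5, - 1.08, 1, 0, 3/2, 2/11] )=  [ - 8 , - 1.08 , - 1, 0, 2/11, 1, 1 , 3/2, 5]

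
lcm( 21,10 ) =210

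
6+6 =12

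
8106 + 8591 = 16697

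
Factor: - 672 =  - 2^5*3^1*7^1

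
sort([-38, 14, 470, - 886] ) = [ - 886, - 38, 14,470 ] 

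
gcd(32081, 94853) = 1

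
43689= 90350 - 46661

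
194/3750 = 97/1875 =0.05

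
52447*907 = 47569429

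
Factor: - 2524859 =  - 2524859^1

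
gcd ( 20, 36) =4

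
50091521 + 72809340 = 122900861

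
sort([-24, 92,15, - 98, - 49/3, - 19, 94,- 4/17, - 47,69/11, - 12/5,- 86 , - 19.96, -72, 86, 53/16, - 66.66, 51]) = [ - 98,-86, - 72  , - 66.66,-47, - 24, - 19.96, - 19, -49/3, -12/5, - 4/17,53/16, 69/11, 15, 51,86,92,94 ] 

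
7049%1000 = 49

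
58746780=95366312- 36619532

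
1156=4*289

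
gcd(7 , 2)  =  1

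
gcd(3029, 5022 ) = 1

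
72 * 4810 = 346320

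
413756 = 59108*7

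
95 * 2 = 190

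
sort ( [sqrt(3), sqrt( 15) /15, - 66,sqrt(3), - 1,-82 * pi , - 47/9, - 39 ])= [ - 82*pi,-66, - 39, - 47/9, -1, sqrt(15)/15, sqrt( 3 ), sqrt(3)] 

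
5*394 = 1970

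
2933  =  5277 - 2344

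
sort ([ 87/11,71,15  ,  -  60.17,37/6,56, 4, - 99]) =[ - 99, -60.17,4,37/6,87/11 , 15,56,71]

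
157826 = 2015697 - 1857871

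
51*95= 4845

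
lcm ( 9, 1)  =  9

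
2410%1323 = 1087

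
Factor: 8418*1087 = 2^1  *  3^1*23^1*61^1*1087^1 = 9150366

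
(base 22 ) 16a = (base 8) 1162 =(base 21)18h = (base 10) 626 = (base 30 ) KQ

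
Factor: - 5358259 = -193^1*27763^1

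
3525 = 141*25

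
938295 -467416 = 470879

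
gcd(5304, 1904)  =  136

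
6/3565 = 6/3565  =  0.00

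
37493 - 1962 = 35531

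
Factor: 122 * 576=2^7*3^2*61^1 = 70272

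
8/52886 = 4/26443 = 0.00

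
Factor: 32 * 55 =1760 = 2^5*5^1*11^1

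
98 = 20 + 78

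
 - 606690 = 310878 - 917568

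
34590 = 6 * 5765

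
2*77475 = 154950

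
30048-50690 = -20642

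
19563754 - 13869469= 5694285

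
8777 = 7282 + 1495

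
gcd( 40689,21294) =9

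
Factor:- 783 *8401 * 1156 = -2^2*3^3 *17^2 *29^1 * 31^1 * 271^1 = - 7604148348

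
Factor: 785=5^1*157^1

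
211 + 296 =507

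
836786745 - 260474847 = 576311898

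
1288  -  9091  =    -  7803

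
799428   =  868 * 921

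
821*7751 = 6363571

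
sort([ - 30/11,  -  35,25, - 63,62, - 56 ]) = [ - 63, - 56, - 35, - 30/11 , 25, 62 ]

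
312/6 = 52 = 52.00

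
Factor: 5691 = 3^1  *  7^1*271^1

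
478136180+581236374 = 1059372554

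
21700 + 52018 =73718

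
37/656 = 37/656 = 0.06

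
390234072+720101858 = 1110335930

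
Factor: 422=2^1*211^1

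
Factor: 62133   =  3^1*139^1 * 149^1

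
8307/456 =2769/152 = 18.22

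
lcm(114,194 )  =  11058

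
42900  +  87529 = 130429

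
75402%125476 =75402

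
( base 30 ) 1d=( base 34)19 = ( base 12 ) 37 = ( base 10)43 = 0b101011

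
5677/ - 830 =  - 5677/830 = - 6.84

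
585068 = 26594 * 22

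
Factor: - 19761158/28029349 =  - 2^1*83^( - 1 )*199^( - 1 )*1697^( - 1)*9880579^1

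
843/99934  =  843/99934 = 0.01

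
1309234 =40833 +1268401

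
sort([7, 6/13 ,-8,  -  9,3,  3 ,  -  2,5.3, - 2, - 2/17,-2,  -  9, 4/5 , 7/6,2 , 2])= [ - 9, - 9, - 8, - 2, - 2, - 2, - 2/17, 6/13, 4/5,7/6 , 2,  2,  3, 3,5.3, 7 ]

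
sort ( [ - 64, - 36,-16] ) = [ - 64, - 36, - 16]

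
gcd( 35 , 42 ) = 7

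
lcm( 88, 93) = 8184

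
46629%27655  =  18974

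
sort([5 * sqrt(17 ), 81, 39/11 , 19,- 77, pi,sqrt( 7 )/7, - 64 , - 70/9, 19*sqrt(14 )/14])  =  [- 77, - 64,  -  70/9,sqrt( 7)/7, pi, 39/11, 19 * sqrt(14) /14, 19, 5*sqrt( 17),81 ]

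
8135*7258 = 59043830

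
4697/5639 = 4697/5639 = 0.83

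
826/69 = 826/69 =11.97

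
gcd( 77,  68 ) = 1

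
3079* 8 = 24632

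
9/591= 3/197=0.02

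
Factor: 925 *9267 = 8571975 = 3^1 * 5^2 *37^1*3089^1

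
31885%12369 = 7147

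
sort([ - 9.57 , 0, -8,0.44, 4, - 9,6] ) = [ - 9.57 ,-9, - 8, 0,0.44, 4, 6]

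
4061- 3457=604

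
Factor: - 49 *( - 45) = 2205 = 3^2*5^1*7^2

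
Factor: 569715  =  3^1*5^1 * 19^1 * 1999^1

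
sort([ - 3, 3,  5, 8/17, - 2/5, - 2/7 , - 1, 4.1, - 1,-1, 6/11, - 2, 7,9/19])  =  [ - 3, - 2, - 1,-1 , -1,-2/5, - 2/7, 8/17,9/19, 6/11,3, 4.1, 5, 7] 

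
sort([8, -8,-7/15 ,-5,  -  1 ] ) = [ - 8, - 5,  -  1, -7/15, 8]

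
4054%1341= 31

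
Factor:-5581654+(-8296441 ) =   -  5^1* 7^1*11^2*29^1*113^1 = -13878095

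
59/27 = 2 + 5/27 = 2.19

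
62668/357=62668/357=175.54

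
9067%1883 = 1535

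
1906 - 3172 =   -  1266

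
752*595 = 447440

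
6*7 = 42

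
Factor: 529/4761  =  3^( - 2 ) = 1/9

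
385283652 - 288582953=96700699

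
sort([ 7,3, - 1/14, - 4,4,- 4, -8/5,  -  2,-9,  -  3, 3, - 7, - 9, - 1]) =[-9,-9, - 7, - 4, - 4,-3, -2, - 8/5, - 1,-1/14, 3,3,4,  7]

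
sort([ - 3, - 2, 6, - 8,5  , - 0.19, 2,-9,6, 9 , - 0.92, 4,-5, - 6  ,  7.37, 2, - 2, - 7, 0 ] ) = [ - 9,  -  8, - 7, - 6, - 5, - 3, - 2, - 2, - 0.92, - 0.19, 0,2, 2, 4,  5, 6,  6, 7.37, 9 ]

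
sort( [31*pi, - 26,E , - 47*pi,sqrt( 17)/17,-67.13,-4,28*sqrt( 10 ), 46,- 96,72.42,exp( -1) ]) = [-47 * pi, - 96,-67.13, - 26,  -  4, sqrt (17) /17,  exp(-1),E,  46, 72.42, 28 * sqrt(10), 31*pi ] 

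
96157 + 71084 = 167241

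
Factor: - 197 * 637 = - 125489 = - 7^2 *13^1*197^1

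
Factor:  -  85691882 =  - 2^1*23^1 * 811^1 * 2297^1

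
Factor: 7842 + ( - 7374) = 468 = 2^2*3^2*13^1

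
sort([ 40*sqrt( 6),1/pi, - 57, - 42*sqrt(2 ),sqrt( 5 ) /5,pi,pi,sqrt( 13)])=[  -  42*sqrt(2), - 57,1/pi , sqrt ( 5) /5,pi,  pi, sqrt( 13), 40*sqrt (6)]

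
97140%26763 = 16851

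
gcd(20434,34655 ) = 1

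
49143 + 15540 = 64683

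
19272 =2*9636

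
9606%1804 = 586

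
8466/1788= 1411/298=   4.73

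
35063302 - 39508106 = -4444804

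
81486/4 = 20371 + 1/2 = 20371.50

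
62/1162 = 31/581 = 0.05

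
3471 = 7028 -3557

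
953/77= 12 + 29/77=12.38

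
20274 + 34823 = 55097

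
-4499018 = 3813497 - 8312515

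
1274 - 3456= - 2182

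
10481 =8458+2023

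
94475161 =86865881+7609280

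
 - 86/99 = - 1 + 13/99 = -0.87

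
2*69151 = 138302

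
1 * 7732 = 7732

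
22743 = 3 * 7581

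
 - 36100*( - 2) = 72200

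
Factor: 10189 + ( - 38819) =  - 2^1*5^1*7^1*409^1= - 28630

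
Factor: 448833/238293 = 3^ ( - 1 ) *7^1*67^1*83^( - 1) = 469/249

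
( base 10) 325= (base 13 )1C0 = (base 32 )A5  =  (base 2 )101000101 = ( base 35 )9a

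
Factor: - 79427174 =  - 2^1*2347^1*16921^1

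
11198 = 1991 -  - 9207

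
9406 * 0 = 0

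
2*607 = 1214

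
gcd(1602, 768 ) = 6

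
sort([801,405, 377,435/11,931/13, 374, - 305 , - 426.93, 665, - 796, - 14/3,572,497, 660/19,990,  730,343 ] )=[ - 796, - 426.93,-305, - 14/3, 660/19,435/11,931/13 , 343, 374 , 377,405, 497,572 , 665,730,801,990] 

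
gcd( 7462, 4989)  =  1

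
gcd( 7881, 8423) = 1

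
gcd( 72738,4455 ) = 81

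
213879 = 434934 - 221055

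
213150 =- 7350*( - 29) 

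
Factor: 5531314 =2^1* 109^1*25373^1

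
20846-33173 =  - 12327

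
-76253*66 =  - 5032698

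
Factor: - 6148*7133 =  - 43853684  =  -2^2*7^1*29^1*53^1*1019^1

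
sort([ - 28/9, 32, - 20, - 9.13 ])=[ - 20, - 9.13, - 28/9, 32] 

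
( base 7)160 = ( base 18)51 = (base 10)91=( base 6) 231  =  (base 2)1011011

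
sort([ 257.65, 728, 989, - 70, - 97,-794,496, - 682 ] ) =[ -794, - 682,  -  97, - 70, 257.65, 496, 728,  989]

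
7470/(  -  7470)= -1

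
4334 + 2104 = 6438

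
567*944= 535248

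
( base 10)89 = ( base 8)131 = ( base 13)6B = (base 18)4h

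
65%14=9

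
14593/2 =14593/2 = 7296.50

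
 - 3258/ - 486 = 6+19/27 = 6.70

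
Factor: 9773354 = 2^1*4886677^1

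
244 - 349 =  - 105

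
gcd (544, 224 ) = 32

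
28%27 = 1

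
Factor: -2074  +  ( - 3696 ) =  - 5770 = -2^1*5^1*577^1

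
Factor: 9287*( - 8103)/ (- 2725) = 75252561/2725 = 3^1*5^( - 2)*37^2 * 73^1*109^( - 1 ) * 251^1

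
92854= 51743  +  41111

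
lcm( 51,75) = 1275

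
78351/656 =119 + 7/16 = 119.44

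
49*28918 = 1416982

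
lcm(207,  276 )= 828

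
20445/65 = 314+7/13 = 314.54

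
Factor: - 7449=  - 3^1*13^1  *  191^1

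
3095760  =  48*64495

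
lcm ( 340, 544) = 2720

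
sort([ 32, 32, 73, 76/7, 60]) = [ 76/7, 32 , 32,60,73 ] 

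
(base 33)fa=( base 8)771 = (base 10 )505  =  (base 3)200201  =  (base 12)361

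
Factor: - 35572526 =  - 2^1*11^1*131^1 * 12343^1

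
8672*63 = 546336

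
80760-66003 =14757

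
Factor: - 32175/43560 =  - 2^( - 3)*5^1 * 11^ (-1)*13^1 = -  65/88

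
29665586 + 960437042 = 990102628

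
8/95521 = 8/95521 = 0.00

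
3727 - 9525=-5798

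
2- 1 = 1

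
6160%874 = 42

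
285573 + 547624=833197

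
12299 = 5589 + 6710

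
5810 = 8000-2190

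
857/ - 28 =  - 31 + 11/28 = - 30.61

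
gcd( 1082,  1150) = 2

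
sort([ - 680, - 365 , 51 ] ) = [-680,-365,51] 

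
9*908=8172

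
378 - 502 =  - 124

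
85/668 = 85/668=0.13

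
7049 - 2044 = 5005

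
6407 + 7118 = 13525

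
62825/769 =81+536/769  =  81.70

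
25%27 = 25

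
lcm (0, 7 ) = 0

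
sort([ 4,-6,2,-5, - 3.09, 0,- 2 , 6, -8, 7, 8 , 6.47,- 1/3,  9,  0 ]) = [ - 8, -6,-5, - 3.09 ,-2, - 1/3, 0, 0, 2  ,  4,  6,  6.47,  7, 8, 9] 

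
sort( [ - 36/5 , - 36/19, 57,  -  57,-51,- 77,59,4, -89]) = [ - 89, - 77, - 57,-51, - 36/5, - 36/19,4, 57,59 ] 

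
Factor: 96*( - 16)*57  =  - 2^9*3^2*19^1 = - 87552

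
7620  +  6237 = 13857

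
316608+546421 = 863029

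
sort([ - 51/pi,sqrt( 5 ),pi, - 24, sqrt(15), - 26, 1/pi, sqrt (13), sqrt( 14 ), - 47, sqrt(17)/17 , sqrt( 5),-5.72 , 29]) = [ - 47, - 26, - 24,-51/pi,-5.72, sqrt( 17)/17,1/pi, sqrt( 5 ), sqrt( 5), pi , sqrt( 13), sqrt ( 14 ) , sqrt( 15), 29]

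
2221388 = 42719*52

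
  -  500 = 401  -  901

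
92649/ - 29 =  - 3195 + 6/29 = - 3194.79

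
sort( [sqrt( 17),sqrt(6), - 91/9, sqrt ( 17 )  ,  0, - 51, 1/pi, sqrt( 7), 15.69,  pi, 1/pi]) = [ - 51, - 91/9,  0, 1/pi, 1/pi, sqrt(6), sqrt(7),pi, sqrt(17 ),sqrt(17), 15.69] 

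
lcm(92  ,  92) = 92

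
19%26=19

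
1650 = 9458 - 7808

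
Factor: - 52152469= - 29^1*47^1*83^1*461^1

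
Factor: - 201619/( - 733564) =2^( - 2 )*11^1*13^( - 1)*14107^( - 1)*18329^1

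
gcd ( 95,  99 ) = 1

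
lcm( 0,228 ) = 0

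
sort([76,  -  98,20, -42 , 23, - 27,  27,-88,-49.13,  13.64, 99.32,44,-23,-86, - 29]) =[ - 98,-88, - 86,-49.13,-42, - 29,  -  27, -23, 13.64, 20,23,27,44, 76, 99.32]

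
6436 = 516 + 5920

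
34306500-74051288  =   - 39744788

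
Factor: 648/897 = 2^3*3^3*13^( - 1 )*23^ ( - 1) = 216/299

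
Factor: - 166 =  - 2^1*83^1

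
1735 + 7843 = 9578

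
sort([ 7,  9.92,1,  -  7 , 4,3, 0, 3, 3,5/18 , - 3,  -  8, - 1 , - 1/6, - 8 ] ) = [ - 8, - 8, - 7,-3 , -1,  -  1/6,  0, 5/18,1,3,3,3,4,7,9.92] 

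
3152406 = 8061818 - 4909412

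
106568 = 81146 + 25422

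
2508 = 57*44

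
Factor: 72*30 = 2160 = 2^4  *3^3*5^1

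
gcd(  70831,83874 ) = 1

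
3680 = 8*460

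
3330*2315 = 7708950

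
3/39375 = 1/13125 = 0.00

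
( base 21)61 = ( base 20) 67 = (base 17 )78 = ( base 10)127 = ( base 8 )177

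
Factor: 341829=3^2*19^1*1999^1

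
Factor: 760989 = 3^1*29^1*8747^1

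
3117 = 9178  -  6061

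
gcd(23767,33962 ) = 1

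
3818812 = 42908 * 89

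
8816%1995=836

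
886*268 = 237448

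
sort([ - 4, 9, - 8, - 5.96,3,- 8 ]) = [-8, - 8, - 5.96,-4,3,  9 ]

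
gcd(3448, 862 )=862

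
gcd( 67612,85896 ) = 4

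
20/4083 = 20/4083  =  0.00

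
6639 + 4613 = 11252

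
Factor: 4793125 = 5^4*7669^1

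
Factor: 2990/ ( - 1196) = - 2^(- 1 )* 5^1 = -5/2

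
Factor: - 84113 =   -  19^2*233^1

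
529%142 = 103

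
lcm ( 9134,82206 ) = 82206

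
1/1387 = 1/1387 = 0.00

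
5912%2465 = 982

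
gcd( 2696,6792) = 8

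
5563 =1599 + 3964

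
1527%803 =724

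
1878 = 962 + 916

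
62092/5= 12418 + 2/5 = 12418.40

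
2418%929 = 560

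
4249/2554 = 4249/2554 = 1.66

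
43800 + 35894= 79694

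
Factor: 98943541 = 71^1 *127^1*10973^1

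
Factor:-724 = - 2^2*181^1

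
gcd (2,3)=1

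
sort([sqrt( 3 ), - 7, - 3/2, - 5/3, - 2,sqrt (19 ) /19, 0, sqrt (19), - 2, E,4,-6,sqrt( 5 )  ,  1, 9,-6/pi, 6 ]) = [ - 7,-6, - 2, - 2, -6/pi, - 5/3 , - 3/2, 0,sqrt ( 19 ) /19 , 1, sqrt ( 3 ),sqrt( 5 ), E, 4,sqrt( 19 ), 6,9]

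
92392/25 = 3695+17/25 = 3695.68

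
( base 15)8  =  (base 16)8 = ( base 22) 8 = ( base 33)8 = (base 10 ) 8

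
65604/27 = 21868/9  =  2429.78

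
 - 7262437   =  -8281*877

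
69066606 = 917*75318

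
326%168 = 158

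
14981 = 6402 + 8579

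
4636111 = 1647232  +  2988879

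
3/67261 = 3/67261 =0.00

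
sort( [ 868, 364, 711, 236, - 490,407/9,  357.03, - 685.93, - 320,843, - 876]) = [ - 876, - 685.93, - 490,-320, 407/9, 236, 357.03, 364, 711,843, 868 ]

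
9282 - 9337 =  - 55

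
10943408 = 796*13748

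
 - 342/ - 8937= 38/993 = 0.04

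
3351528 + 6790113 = 10141641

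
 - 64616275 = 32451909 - 97068184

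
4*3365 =13460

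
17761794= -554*(  -  32061)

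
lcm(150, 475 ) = 2850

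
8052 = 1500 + 6552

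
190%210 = 190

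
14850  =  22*675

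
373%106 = 55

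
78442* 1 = 78442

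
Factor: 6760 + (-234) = 2^1*13^1*251^1=6526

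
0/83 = 0=0.00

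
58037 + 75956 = 133993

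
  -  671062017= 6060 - 671068077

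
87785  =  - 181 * ( - 485)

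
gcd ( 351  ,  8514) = 9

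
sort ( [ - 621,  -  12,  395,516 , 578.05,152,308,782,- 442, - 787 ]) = [ - 787, - 621, - 442, - 12,152, 308,395,516,578.05, 782 ]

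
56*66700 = 3735200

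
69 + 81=150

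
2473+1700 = 4173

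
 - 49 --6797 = 6748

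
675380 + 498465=1173845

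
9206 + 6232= 15438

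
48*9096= 436608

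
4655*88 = 409640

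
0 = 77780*0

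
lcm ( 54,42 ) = 378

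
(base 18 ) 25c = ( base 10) 750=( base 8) 1356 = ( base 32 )NE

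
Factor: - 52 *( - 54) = 2808 = 2^3*3^3*13^1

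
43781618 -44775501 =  - 993883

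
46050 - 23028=23022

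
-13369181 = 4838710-18207891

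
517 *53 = 27401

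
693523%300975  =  91573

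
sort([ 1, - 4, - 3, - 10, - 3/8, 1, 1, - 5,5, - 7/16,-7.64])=[ - 10,-7.64, -5, - 4,-3, - 7/16, - 3/8,1, 1, 1, 5 ] 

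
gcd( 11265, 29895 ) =15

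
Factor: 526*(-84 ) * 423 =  - 18689832=- 2^3 * 3^3*7^1*47^1*263^1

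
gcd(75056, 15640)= 8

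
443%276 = 167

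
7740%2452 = 384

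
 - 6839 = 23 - 6862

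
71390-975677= - 904287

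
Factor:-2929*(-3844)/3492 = 2814769/873  =  3^ ( - 2) * 29^1*31^2*97^( - 1)*101^1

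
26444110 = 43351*610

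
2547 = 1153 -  - 1394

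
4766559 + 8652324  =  13418883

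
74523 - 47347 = 27176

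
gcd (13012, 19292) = 4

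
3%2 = 1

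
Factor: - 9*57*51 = -3^4*17^1*19^1 = - 26163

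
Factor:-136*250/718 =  - 2^3*5^3 * 17^1*359^ (-1)=-17000/359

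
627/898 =627/898= 0.70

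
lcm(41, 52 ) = 2132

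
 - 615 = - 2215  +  1600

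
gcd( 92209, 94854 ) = 1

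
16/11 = 1+5/11 = 1.45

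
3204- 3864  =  -660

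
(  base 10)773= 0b1100000101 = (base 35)m3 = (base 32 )O5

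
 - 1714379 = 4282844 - 5997223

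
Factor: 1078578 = 2^1*3^2*59921^1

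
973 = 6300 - 5327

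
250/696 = 125/348 =0.36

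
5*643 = 3215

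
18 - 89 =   -  71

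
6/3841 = 6/3841 = 0.00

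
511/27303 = 511/27303 = 0.02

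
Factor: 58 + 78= 136=2^3*17^1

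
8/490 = 4/245 = 0.02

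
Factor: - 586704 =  - 2^4*3^1*17^1 * 719^1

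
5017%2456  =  105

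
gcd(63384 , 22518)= 834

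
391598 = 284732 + 106866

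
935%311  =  2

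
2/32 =1/16 = 0.06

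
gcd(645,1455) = 15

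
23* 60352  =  1388096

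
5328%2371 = 586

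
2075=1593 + 482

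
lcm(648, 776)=62856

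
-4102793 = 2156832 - 6259625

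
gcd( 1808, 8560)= 16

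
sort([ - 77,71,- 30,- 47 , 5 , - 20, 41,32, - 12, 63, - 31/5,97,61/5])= [ - 77, - 47,-30,-20, - 12,-31/5,5, 61/5,32, 41,63,  71,97 ]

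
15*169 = 2535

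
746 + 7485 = 8231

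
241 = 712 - 471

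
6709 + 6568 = 13277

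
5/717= 5/717  =  0.01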